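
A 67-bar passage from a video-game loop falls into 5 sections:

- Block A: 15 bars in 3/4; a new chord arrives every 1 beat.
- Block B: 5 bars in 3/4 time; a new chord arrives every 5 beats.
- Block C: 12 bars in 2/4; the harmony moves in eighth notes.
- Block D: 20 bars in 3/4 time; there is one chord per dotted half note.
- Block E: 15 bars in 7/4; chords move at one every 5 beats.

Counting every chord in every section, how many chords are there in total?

A: 15·3 = 45 beats, 45/1 = 45 chords.
B: 5·3 = 15 beats, 15/5 = 3 chords.
C: 12·2 = 24 beats, 24/0.5 = 48 chords.
D: 20·3 = 60 beats, 60/3 = 20 chords.
E: 15·7 = 105 beats, 105/5 = 21 chords.
Total: 45 + 3 + 48 + 20 + 21 = 137.

137 chords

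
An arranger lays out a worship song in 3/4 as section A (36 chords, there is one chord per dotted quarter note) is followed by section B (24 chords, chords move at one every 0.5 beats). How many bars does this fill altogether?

A: 36 × 1.5 = 54 beats = 18 bars.
B: 24 × 0.5 = 12 beats = 4 bars.
Total: 18 + 4 = 22 bars.

22 bars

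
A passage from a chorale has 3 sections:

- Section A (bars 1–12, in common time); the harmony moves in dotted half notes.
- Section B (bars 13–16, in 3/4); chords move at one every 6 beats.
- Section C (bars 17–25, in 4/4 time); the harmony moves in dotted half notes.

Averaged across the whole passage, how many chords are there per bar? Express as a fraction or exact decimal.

A: 12 × 4 = 48 beats ÷ 3 = 16 chords.
B: 4 × 3 = 12 beats ÷ 6 = 2 chords.
C: 9 × 4 = 36 beats ÷ 3 = 12 chords.
Overall: 30 chords over 25 bars → 30/25 = 1.2 chords per bar.

1.2 chords per bar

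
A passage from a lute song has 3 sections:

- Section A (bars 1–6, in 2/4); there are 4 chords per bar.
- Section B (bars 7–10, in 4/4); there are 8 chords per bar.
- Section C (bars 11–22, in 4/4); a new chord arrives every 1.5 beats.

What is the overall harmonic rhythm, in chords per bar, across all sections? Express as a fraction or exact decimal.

A: 6 bars of 2 beats is 12 beats; at 0.5 beats each that's 24 chords.
B: 4 bars of 4 beats is 16 beats; at 0.5 beats each that's 32 chords.
C: 12 bars of 4 beats is 48 beats; at 1.5 beats each that's 32 chords.
Overall: 88 chords over 22 bars → 88/22 = 4 chords per bar.

4 chords per bar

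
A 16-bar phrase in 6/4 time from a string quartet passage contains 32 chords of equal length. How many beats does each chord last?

16 bars × 6 beats/bar = 96 beats total.
96 beats ÷ 32 chords = 3 beats per chord.
(That is a dotted half note.)

3 beats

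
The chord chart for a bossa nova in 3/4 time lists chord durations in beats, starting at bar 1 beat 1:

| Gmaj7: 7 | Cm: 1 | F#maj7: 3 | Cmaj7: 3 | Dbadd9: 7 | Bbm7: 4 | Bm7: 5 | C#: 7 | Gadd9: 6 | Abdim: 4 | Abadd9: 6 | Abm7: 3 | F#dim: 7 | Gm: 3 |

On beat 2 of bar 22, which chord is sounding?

Beat 2 of bar 22 is beat (22−1)×3 + 2 = 65 overall.
Running totals: Gmaj7 ends at 7, Cm ends at 8, F#maj7 ends at 11, Cmaj7 ends at 14, Dbadd9 ends at 21, Bbm7 ends at 25, Bm7 ends at 30, C# ends at 37, Gadd9 ends at 43, Abdim ends at 47, Abadd9 ends at 53, Abm7 ends at 56, F#dim ends at 63, Gm ends at 66.
Beat 65 falls within Gm.

Gm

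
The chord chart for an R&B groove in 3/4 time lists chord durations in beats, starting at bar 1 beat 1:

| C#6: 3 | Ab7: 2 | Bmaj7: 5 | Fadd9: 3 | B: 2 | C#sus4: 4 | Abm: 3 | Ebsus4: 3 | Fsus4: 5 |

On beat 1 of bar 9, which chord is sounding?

Ebsus4

Beat 1 of bar 9 is beat (9−1)×3 + 1 = 25 overall.
Running totals: C#6 ends at 3, Ab7 ends at 5, Bmaj7 ends at 10, Fadd9 ends at 13, B ends at 15, C#sus4 ends at 19, Abm ends at 22, Ebsus4 ends at 25.
Beat 25 falls within Ebsus4.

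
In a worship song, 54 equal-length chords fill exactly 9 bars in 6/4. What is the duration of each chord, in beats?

9 bars × 6 beats/bar = 54 beats total.
54 beats ÷ 54 chords = 1 beats per chord.
(That is a quarter note.)

1 beat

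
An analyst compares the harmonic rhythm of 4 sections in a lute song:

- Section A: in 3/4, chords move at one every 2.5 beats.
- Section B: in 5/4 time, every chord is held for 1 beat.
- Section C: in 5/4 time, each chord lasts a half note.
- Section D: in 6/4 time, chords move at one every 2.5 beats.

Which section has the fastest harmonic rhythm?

A: 3 beats/bar ÷ 2.5 beats/chord = 1.2 chords/bar.
B: 5 beats/bar ÷ 1 beat/chord = 5 chords/bar.
C: 5 beats/bar ÷ 2 beats/chord = 2.5 chords/bar.
D: 6 beats/bar ÷ 2.5 beats/chord = 2.4 chords/bar.
Fastest is B at 5 chords/bar.

Section B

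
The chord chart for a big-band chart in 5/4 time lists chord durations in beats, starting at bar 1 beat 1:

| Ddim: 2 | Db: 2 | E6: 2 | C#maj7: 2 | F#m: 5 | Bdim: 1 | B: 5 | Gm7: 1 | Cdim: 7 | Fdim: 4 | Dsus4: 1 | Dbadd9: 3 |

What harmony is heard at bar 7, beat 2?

Beat 2 of bar 7 is beat (7−1)×5 + 2 = 32 overall.
Running totals: Ddim ends at 2, Db ends at 4, E6 ends at 6, C#maj7 ends at 8, F#m ends at 13, Bdim ends at 14, B ends at 19, Gm7 ends at 20, Cdim ends at 27, Fdim ends at 31, Dsus4 ends at 32.
Beat 32 falls within Dsus4.

Dsus4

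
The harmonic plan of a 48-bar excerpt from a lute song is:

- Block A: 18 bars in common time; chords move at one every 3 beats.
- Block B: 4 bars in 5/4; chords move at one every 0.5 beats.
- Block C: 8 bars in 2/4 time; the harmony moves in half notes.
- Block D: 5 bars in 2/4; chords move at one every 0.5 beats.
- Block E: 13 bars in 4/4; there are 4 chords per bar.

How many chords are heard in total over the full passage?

144 chords

A has 72 beats and chords last 3 each, so 24 chords.
B has 20 beats and chords last 0.5 each, so 40 chords.
C has 16 beats and chords last 2 each, so 8 chords.
D has 10 beats and chords last 0.5 each, so 20 chords.
E has 52 beats and chords last 1 each, so 52 chords.
Total: 24 + 40 + 8 + 20 + 52 = 144.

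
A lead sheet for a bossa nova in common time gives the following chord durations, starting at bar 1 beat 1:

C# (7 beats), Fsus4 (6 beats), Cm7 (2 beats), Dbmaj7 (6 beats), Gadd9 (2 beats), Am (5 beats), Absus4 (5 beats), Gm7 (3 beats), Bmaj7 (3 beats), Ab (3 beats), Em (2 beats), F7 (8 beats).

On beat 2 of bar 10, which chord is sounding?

Beat 2 of bar 10 is beat (10−1)×4 + 2 = 38 overall.
Running totals: C# ends at 7, Fsus4 ends at 13, Cm7 ends at 15, Dbmaj7 ends at 21, Gadd9 ends at 23, Am ends at 28, Absus4 ends at 33, Gm7 ends at 36, Bmaj7 ends at 39.
Beat 38 falls within Bmaj7.

Bmaj7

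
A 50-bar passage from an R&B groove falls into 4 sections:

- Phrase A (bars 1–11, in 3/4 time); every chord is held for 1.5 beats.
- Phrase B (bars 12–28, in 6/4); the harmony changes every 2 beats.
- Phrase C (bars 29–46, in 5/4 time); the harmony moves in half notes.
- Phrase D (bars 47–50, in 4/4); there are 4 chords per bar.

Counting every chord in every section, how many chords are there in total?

A: 11 bars × 3 beats = 33 beats; 1.5 beats/chord → 22 chords.
B: 17 bars × 6 beats = 102 beats; 2 beats/chord → 51 chords.
C: 18 bars × 5 beats = 90 beats; 2 beats/chord → 45 chords.
D: 4 bars × 4 beats = 16 beats; 1 beat/chord → 16 chords.
Total: 22 + 51 + 45 + 16 = 134.

134 chords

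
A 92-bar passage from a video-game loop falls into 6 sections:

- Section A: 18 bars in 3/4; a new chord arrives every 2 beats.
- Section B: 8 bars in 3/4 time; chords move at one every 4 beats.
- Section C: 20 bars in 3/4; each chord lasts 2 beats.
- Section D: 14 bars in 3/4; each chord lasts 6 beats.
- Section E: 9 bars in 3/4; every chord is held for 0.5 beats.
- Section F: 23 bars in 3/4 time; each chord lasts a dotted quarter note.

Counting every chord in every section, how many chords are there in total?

A: 18·3 = 54 beats, 54/2 = 27 chords.
B: 8·3 = 24 beats, 24/4 = 6 chords.
C: 20·3 = 60 beats, 60/2 = 30 chords.
D: 14·3 = 42 beats, 42/6 = 7 chords.
E: 9·3 = 27 beats, 27/0.5 = 54 chords.
F: 23·3 = 69 beats, 69/1.5 = 46 chords.
Total: 27 + 6 + 30 + 7 + 54 + 46 = 170.

170 chords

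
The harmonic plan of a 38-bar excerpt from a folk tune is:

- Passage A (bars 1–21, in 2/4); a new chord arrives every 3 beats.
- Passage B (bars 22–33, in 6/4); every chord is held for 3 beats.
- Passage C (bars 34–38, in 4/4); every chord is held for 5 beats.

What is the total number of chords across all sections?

A has 42 beats and chords last 3 each, so 14 chords.
B has 72 beats and chords last 3 each, so 24 chords.
C has 20 beats and chords last 5 each, so 4 chords.
Total: 14 + 24 + 4 = 42.

42 chords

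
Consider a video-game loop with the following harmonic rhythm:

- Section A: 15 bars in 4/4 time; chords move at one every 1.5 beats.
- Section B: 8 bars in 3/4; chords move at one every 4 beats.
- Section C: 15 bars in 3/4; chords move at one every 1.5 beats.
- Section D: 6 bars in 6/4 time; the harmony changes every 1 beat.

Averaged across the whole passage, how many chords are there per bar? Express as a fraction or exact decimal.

A: 15 bars of 4 beats is 60 beats; at 1.5 beats each that's 40 chords.
B: 8 bars of 3 beats is 24 beats; at 4 beats each that's 6 chords.
C: 15 bars of 3 beats is 45 beats; at 1.5 beats each that's 30 chords.
D: 6 bars of 6 beats is 36 beats; at 1 beat each that's 36 chords.
Overall: 112 chords over 44 bars → 112/44 = 28/11 chords per bar.

28/11 chords per bar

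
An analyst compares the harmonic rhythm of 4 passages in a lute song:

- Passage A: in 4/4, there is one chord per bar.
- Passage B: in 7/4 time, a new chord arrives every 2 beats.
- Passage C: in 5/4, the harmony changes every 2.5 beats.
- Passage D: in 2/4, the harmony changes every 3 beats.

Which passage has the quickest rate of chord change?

Passage B

A: 4 beats/bar ÷ 4 beats/chord = 1 chord/bar.
B: 7 beats/bar ÷ 2 beats/chord = 3.5 chords/bar.
C: 5 beats/bar ÷ 2.5 beats/chord = 2 chords/bar.
D: 2 beats/bar ÷ 3 beats/chord = 2/3 chords/bar.
Fastest is B at 3.5 chords/bar.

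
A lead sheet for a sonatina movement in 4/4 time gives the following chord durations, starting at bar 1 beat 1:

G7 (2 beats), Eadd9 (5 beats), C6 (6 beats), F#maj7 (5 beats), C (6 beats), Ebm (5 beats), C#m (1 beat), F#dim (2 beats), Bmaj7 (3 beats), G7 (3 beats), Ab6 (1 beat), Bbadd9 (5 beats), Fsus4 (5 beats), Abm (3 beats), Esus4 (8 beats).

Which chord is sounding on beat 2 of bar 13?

Abm

Beat 2 of bar 13 is beat (13−1)×4 + 2 = 50 overall.
Running totals: G7 ends at 2, Eadd9 ends at 7, C6 ends at 13, F#maj7 ends at 18, C ends at 24, Ebm ends at 29, C#m ends at 30, F#dim ends at 32, Bmaj7 ends at 35, G7 ends at 38, Ab6 ends at 39, Bbadd9 ends at 44, Fsus4 ends at 49, Abm ends at 52.
Beat 50 falls within Abm.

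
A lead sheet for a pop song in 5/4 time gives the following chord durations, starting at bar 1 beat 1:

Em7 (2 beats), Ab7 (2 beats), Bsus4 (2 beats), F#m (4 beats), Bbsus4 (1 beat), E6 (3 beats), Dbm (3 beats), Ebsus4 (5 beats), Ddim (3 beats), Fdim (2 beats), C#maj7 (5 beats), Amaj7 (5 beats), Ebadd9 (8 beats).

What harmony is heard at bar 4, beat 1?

Beat 1 of bar 4 is beat (4−1)×5 + 1 = 16 overall.
Running totals: Em7 ends at 2, Ab7 ends at 4, Bsus4 ends at 6, F#m ends at 10, Bbsus4 ends at 11, E6 ends at 14, Dbm ends at 17.
Beat 16 falls within Dbm.

Dbm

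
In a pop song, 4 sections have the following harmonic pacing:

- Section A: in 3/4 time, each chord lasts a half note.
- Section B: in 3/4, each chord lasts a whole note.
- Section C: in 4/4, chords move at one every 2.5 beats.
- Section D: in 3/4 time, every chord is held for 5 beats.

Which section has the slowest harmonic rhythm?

A: 3 beats/bar ÷ 2 beats/chord = 1.5 chords/bar.
B: 3 beats/bar ÷ 4 beats/chord = 0.75 chords/bar.
C: 4 beats/bar ÷ 2.5 beats/chord = 1.6 chords/bar.
D: 3 beats/bar ÷ 5 beats/chord = 0.6 chords/bar.
Slowest is D at 0.6 chords/bar.

Section D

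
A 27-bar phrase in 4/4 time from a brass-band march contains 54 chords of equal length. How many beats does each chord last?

2 beats

27 bars × 4 beats/bar = 108 beats total.
108 beats ÷ 54 chords = 2 beats per chord.
(That is a half note.)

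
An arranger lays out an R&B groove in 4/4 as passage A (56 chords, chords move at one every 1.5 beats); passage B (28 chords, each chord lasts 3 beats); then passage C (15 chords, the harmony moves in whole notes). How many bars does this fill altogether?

57 bars

A: 56 × 1.5 = 84 beats = 21 bars.
B: 28 × 3 = 84 beats = 21 bars.
C: 15 × 4 = 60 beats = 15 bars.
Total: 21 + 21 + 15 = 57 bars.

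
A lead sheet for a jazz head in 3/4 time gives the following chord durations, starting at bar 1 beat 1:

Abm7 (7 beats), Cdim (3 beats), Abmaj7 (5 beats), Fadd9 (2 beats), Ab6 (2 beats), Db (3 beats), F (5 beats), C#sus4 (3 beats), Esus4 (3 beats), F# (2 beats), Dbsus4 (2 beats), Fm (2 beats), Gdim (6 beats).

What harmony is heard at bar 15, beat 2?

Beat 2 of bar 15 is beat (15−1)×3 + 2 = 44 overall.
Running totals: Abm7 ends at 7, Cdim ends at 10, Abmaj7 ends at 15, Fadd9 ends at 17, Ab6 ends at 19, Db ends at 22, F ends at 27, C#sus4 ends at 30, Esus4 ends at 33, F# ends at 35, Dbsus4 ends at 37, Fm ends at 39, Gdim ends at 45.
Beat 44 falls within Gdim.

Gdim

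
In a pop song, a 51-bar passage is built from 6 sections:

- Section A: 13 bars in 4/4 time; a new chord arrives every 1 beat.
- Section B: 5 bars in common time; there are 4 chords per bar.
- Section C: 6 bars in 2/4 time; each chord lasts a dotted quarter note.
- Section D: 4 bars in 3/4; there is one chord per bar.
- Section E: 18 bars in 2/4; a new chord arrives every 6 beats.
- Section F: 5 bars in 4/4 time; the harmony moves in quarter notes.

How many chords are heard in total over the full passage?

110 chords

A: 13 bars × 4 beats = 52 beats; 1 beat/chord → 52 chords.
B: 5 bars × 4 beats = 20 beats; 1 beat/chord → 20 chords.
C: 6 bars × 2 beats = 12 beats; 1.5 beats/chord → 8 chords.
D: 4 bars × 3 beats = 12 beats; 3 beats/chord → 4 chords.
E: 18 bars × 2 beats = 36 beats; 6 beats/chord → 6 chords.
F: 5 bars × 4 beats = 20 beats; 1 beat/chord → 20 chords.
Total: 52 + 20 + 8 + 4 + 6 + 20 = 110.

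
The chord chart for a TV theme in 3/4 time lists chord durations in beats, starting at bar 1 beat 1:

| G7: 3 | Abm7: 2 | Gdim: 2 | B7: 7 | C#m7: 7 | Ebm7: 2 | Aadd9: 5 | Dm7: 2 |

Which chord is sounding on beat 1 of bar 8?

Ebm7

Beat 1 of bar 8 is beat (8−1)×3 + 1 = 22 overall.
Running totals: G7 ends at 3, Abm7 ends at 5, Gdim ends at 7, B7 ends at 14, C#m7 ends at 21, Ebm7 ends at 23.
Beat 22 falls within Ebm7.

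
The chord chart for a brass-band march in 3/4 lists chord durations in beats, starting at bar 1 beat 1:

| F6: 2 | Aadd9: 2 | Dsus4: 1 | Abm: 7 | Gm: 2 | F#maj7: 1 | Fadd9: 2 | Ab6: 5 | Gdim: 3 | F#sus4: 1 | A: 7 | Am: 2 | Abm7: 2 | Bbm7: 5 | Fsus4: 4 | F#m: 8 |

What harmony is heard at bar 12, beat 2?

Beat 2 of bar 12 is beat (12−1)×3 + 2 = 35 overall.
Running totals: F6 ends at 2, Aadd9 ends at 4, Dsus4 ends at 5, Abm ends at 12, Gm ends at 14, F#maj7 ends at 15, Fadd9 ends at 17, Ab6 ends at 22, Gdim ends at 25, F#sus4 ends at 26, A ends at 33, Am ends at 35.
Beat 35 falls within Am.

Am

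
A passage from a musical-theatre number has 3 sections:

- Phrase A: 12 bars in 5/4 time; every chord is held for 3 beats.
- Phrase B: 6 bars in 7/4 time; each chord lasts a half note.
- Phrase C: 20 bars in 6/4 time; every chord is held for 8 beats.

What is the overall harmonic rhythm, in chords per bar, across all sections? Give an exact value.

28/19 chords per bar

A: 12 × 5 = 60 beats ÷ 3 = 20 chords.
B: 6 × 7 = 42 beats ÷ 2 = 21 chords.
C: 20 × 6 = 120 beats ÷ 8 = 15 chords.
Overall: 56 chords over 38 bars → 56/38 = 28/19 chords per bar.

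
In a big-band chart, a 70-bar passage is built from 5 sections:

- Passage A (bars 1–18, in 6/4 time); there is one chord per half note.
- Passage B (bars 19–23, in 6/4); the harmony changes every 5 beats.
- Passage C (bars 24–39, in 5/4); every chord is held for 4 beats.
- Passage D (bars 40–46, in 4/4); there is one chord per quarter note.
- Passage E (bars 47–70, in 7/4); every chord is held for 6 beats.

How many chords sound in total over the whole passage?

136 chords

A has 108 beats and chords last 2 each, so 54 chords.
B has 30 beats and chords last 5 each, so 6 chords.
C has 80 beats and chords last 4 each, so 20 chords.
D has 28 beats and chords last 1 each, so 28 chords.
E has 168 beats and chords last 6 each, so 28 chords.
Total: 54 + 6 + 20 + 28 + 28 = 136.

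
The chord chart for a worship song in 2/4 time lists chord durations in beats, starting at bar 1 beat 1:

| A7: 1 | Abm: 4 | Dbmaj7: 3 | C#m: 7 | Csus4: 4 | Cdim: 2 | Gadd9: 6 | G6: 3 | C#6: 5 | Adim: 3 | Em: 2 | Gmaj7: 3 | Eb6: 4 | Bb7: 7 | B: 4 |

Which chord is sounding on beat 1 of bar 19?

Beat 1 of bar 19 is beat (19−1)×2 + 1 = 37 overall.
Running totals: A7 ends at 1, Abm ends at 5, Dbmaj7 ends at 8, C#m ends at 15, Csus4 ends at 19, Cdim ends at 21, Gadd9 ends at 27, G6 ends at 30, C#6 ends at 35, Adim ends at 38.
Beat 37 falls within Adim.

Adim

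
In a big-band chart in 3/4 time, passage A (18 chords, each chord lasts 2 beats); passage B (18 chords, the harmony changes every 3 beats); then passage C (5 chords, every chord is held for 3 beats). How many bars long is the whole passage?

35 bars

A: 18 × 2 = 36 beats = 12 bars.
B: 18 × 3 = 54 beats = 18 bars.
C: 5 × 3 = 15 beats = 5 bars.
Total: 12 + 18 + 5 = 35 bars.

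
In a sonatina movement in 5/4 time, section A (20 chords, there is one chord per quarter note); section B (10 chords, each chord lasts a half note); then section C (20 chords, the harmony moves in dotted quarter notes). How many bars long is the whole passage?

14 bars

A: 20 × 1 = 20 beats = 4 bars.
B: 10 × 2 = 20 beats = 4 bars.
C: 20 × 1.5 = 30 beats = 6 bars.
Total: 4 + 4 + 6 = 14 bars.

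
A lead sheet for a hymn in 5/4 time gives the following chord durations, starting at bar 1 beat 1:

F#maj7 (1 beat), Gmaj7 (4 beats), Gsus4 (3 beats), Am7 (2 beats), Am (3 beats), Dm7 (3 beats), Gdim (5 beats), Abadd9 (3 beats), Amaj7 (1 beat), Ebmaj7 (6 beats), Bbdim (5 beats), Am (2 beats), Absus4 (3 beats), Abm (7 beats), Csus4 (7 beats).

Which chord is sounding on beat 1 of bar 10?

Abm

Beat 1 of bar 10 is beat (10−1)×5 + 1 = 46 overall.
Running totals: F#maj7 ends at 1, Gmaj7 ends at 5, Gsus4 ends at 8, Am7 ends at 10, Am ends at 13, Dm7 ends at 16, Gdim ends at 21, Abadd9 ends at 24, Amaj7 ends at 25, Ebmaj7 ends at 31, Bbdim ends at 36, Am ends at 38, Absus4 ends at 41, Abm ends at 48.
Beat 46 falls within Abm.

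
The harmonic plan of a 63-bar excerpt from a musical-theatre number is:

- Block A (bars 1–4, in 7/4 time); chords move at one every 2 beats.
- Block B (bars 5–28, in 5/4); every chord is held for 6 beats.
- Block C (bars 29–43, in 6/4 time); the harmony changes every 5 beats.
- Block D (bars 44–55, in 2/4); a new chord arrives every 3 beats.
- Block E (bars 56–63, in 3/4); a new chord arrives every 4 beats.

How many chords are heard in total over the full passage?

A: 4·7 = 28 beats, 28/2 = 14 chords.
B: 24·5 = 120 beats, 120/6 = 20 chords.
C: 15·6 = 90 beats, 90/5 = 18 chords.
D: 12·2 = 24 beats, 24/3 = 8 chords.
E: 8·3 = 24 beats, 24/4 = 6 chords.
Total: 14 + 20 + 18 + 8 + 6 = 66.

66 chords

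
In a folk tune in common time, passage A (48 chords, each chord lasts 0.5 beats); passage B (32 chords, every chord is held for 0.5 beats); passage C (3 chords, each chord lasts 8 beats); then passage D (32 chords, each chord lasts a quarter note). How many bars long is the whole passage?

A: 48 × 0.5 = 24 beats = 6 bars.
B: 32 × 0.5 = 16 beats = 4 bars.
C: 3 × 8 = 24 beats = 6 bars.
D: 32 × 1 = 32 beats = 8 bars.
Total: 6 + 4 + 6 + 8 = 24 bars.

24 bars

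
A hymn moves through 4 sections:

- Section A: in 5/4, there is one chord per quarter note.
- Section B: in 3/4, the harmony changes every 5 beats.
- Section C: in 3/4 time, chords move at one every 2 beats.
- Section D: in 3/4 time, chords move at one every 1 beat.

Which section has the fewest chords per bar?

A: each chord is 1 beat in 5/4, so 5 per bar.
B: each chord is 5 beats in 3/4, so 0.6 per bar.
C: each chord is 2 beats in 3/4, so 1.5 per bar.
D: each chord is 1 beat in 3/4, so 3 per bar.
Slowest is B at 0.6 chords/bar.

Section B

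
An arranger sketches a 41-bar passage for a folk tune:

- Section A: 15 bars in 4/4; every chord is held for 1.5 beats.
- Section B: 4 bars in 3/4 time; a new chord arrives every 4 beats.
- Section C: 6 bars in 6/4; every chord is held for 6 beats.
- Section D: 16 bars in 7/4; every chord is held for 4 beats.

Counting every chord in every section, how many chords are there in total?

A: 15·4 = 60 beats, 60/1.5 = 40 chords.
B: 4·3 = 12 beats, 12/4 = 3 chords.
C: 6·6 = 36 beats, 36/6 = 6 chords.
D: 16·7 = 112 beats, 112/4 = 28 chords.
Total: 40 + 3 + 6 + 28 = 77.

77 chords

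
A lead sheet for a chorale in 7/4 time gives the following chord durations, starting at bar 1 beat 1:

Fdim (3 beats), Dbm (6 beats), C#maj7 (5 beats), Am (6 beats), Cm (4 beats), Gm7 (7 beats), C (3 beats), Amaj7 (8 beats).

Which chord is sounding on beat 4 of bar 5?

C

Beat 4 of bar 5 is beat (5−1)×7 + 4 = 32 overall.
Running totals: Fdim ends at 3, Dbm ends at 9, C#maj7 ends at 14, Am ends at 20, Cm ends at 24, Gm7 ends at 31, C ends at 34.
Beat 32 falls within C.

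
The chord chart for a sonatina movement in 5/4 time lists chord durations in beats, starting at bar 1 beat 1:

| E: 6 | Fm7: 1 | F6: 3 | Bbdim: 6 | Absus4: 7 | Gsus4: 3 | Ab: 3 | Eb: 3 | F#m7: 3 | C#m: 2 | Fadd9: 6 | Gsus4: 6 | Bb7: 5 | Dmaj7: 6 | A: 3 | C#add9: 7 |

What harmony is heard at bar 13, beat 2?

A

Beat 2 of bar 13 is beat (13−1)×5 + 2 = 62 overall.
Running totals: E ends at 6, Fm7 ends at 7, F6 ends at 10, Bbdim ends at 16, Absus4 ends at 23, Gsus4 ends at 26, Ab ends at 29, Eb ends at 32, F#m7 ends at 35, C#m ends at 37, Fadd9 ends at 43, Gsus4 ends at 49, Bb7 ends at 54, Dmaj7 ends at 60, A ends at 63.
Beat 62 falls within A.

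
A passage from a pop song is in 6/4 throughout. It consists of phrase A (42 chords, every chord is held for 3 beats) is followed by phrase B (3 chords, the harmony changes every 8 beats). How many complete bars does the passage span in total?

A: 42 × 3 = 126 beats = 21 bars.
B: 3 × 8 = 24 beats = 4 bars.
Total: 21 + 4 = 25 bars.

25 bars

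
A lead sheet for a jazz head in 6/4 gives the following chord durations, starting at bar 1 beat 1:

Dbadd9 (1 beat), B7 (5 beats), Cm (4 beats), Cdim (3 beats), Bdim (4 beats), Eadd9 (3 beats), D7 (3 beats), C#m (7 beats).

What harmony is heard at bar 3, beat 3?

Beat 3 of bar 3 is beat (3−1)×6 + 3 = 15 overall.
Running totals: Dbadd9 ends at 1, B7 ends at 6, Cm ends at 10, Cdim ends at 13, Bdim ends at 17.
Beat 15 falls within Bdim.

Bdim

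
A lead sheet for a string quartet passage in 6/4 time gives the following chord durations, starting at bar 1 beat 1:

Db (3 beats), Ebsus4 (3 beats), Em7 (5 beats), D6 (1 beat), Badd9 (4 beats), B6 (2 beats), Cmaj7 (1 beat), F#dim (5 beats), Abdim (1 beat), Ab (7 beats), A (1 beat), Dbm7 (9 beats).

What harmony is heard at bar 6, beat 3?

A

Beat 3 of bar 6 is beat (6−1)×6 + 3 = 33 overall.
Running totals: Db ends at 3, Ebsus4 ends at 6, Em7 ends at 11, D6 ends at 12, Badd9 ends at 16, B6 ends at 18, Cmaj7 ends at 19, F#dim ends at 24, Abdim ends at 25, Ab ends at 32, A ends at 33.
Beat 33 falls within A.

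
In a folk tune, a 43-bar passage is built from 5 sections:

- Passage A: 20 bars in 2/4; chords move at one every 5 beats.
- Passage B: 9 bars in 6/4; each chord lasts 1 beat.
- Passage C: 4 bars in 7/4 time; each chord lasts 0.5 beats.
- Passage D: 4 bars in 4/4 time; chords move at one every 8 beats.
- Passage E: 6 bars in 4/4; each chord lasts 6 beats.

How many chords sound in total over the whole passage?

124 chords

A: 20 bars × 2 beats = 40 beats; 5 beats/chord → 8 chords.
B: 9 bars × 6 beats = 54 beats; 1 beat/chord → 54 chords.
C: 4 bars × 7 beats = 28 beats; 0.5 beats/chord → 56 chords.
D: 4 bars × 4 beats = 16 beats; 8 beats/chord → 2 chords.
E: 6 bars × 4 beats = 24 beats; 6 beats/chord → 4 chords.
Total: 8 + 54 + 56 + 2 + 4 = 124.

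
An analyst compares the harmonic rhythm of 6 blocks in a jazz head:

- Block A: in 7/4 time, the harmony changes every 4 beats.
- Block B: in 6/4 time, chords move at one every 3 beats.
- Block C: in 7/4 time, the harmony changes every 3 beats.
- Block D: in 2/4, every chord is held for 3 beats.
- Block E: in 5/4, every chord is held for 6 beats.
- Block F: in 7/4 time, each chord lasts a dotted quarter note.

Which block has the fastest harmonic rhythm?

A: 7 beats/bar ÷ 4 beats/chord = 1.75 chords/bar.
B: 6 beats/bar ÷ 3 beats/chord = 2 chords/bar.
C: 7 beats/bar ÷ 3 beats/chord = 7/3 chords/bar.
D: 2 beats/bar ÷ 3 beats/chord = 2/3 chords/bar.
E: 5 beats/bar ÷ 6 beats/chord = 5/6 chords/bar.
F: 7 beats/bar ÷ 1.5 beats/chord = 14/3 chords/bar.
Fastest is F at 14/3 chords/bar.

Block F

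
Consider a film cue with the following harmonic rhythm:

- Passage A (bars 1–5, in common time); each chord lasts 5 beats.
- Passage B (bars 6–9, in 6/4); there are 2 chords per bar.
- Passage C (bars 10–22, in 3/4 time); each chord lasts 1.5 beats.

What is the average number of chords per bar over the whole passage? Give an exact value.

19/11 chords per bar

A: 5 × 4 = 20 beats ÷ 5 = 4 chords.
B: 4 × 6 = 24 beats ÷ 3 = 8 chords.
C: 13 × 3 = 39 beats ÷ 1.5 = 26 chords.
Overall: 38 chords over 22 bars → 38/22 = 19/11 chords per bar.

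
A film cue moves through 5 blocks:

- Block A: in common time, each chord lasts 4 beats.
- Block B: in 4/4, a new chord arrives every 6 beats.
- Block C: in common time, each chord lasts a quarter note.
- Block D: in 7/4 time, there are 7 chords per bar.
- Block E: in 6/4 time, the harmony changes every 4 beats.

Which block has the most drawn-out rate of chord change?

Block B

A: 4 beats/bar ÷ 4 beats/chord = 1 chord/bar.
B: 4 beats/bar ÷ 6 beats/chord = 2/3 chords/bar.
C: 4 beats/bar ÷ 1 beat/chord = 4 chords/bar.
D: 7 beats/bar ÷ 1 beat/chord = 7 chords/bar.
E: 6 beats/bar ÷ 4 beats/chord = 1.5 chords/bar.
Slowest is B at 2/3 chords/bar.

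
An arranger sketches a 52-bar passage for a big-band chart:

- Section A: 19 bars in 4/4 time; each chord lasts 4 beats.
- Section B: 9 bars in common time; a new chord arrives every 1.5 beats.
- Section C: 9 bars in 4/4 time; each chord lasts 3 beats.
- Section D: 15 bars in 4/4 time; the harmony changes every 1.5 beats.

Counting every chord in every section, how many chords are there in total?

A has 76 beats and chords last 4 each, so 19 chords.
B has 36 beats and chords last 1.5 each, so 24 chords.
C has 36 beats and chords last 3 each, so 12 chords.
D has 60 beats and chords last 1.5 each, so 40 chords.
Total: 19 + 24 + 12 + 40 = 95.

95 chords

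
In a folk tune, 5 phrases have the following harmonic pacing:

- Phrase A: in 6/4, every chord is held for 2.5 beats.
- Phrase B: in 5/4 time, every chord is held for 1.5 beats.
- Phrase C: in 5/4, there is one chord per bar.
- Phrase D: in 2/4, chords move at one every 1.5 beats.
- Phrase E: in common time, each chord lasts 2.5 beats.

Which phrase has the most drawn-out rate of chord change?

A: 6 beats/bar ÷ 2.5 beats/chord = 2.4 chords/bar.
B: 5 beats/bar ÷ 1.5 beats/chord = 10/3 chords/bar.
C: 5 beats/bar ÷ 5 beats/chord = 1 chord/bar.
D: 2 beats/bar ÷ 1.5 beats/chord = 4/3 chords/bar.
E: 4 beats/bar ÷ 2.5 beats/chord = 1.6 chords/bar.
Slowest is C at 1 chords/bar.

Phrase C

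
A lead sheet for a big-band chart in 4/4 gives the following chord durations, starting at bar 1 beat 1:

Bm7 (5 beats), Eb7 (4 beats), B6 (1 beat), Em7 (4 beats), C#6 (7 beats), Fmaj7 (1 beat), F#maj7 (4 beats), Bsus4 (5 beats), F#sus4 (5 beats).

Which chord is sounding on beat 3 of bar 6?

F#maj7

Beat 3 of bar 6 is beat (6−1)×4 + 3 = 23 overall.
Running totals: Bm7 ends at 5, Eb7 ends at 9, B6 ends at 10, Em7 ends at 14, C#6 ends at 21, Fmaj7 ends at 22, F#maj7 ends at 26.
Beat 23 falls within F#maj7.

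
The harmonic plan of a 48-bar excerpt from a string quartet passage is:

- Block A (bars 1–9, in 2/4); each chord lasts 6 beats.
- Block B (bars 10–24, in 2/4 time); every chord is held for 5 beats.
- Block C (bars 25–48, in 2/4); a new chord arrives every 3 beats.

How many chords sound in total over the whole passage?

A: 9 bars × 2 beats = 18 beats; 6 beats/chord → 3 chords.
B: 15 bars × 2 beats = 30 beats; 5 beats/chord → 6 chords.
C: 24 bars × 2 beats = 48 beats; 3 beats/chord → 16 chords.
Total: 3 + 6 + 16 = 25.

25 chords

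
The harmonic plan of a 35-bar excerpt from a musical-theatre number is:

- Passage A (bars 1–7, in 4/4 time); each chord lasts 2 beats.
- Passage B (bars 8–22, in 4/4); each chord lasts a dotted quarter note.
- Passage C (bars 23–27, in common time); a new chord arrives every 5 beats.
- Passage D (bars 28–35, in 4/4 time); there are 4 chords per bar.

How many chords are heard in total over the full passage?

90 chords

A: 7·4 = 28 beats, 28/2 = 14 chords.
B: 15·4 = 60 beats, 60/1.5 = 40 chords.
C: 5·4 = 20 beats, 20/5 = 4 chords.
D: 8·4 = 32 beats, 32/1 = 32 chords.
Total: 14 + 40 + 4 + 32 = 90.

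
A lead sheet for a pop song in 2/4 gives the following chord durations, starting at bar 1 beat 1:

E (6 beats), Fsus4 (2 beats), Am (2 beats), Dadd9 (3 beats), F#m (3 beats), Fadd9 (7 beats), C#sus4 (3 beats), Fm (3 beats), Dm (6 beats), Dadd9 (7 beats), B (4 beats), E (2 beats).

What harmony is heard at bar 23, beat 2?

B

Beat 2 of bar 23 is beat (23−1)×2 + 2 = 46 overall.
Running totals: E ends at 6, Fsus4 ends at 8, Am ends at 10, Dadd9 ends at 13, F#m ends at 16, Fadd9 ends at 23, C#sus4 ends at 26, Fm ends at 29, Dm ends at 35, Dadd9 ends at 42, B ends at 46.
Beat 46 falls within B.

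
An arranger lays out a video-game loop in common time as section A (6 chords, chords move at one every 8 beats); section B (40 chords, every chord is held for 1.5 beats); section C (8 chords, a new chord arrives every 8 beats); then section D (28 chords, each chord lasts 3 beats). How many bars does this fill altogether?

A: 6 × 8 = 48 beats = 12 bars.
B: 40 × 1.5 = 60 beats = 15 bars.
C: 8 × 8 = 64 beats = 16 bars.
D: 28 × 3 = 84 beats = 21 bars.
Total: 12 + 15 + 16 + 21 = 64 bars.

64 bars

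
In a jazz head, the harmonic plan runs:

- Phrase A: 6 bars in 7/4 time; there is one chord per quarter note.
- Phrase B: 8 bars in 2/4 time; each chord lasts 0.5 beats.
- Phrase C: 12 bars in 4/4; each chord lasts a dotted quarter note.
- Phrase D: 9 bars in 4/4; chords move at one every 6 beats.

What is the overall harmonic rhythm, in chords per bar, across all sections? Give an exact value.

3.2 chords per bar

A: 6 bars of 7 beats is 42 beats; at 1 beat each that's 42 chords.
B: 8 bars of 2 beats is 16 beats; at 0.5 beats each that's 32 chords.
C: 12 bars of 4 beats is 48 beats; at 1.5 beats each that's 32 chords.
D: 9 bars of 4 beats is 36 beats; at 6 beats each that's 6 chords.
Overall: 112 chords over 35 bars → 112/35 = 3.2 chords per bar.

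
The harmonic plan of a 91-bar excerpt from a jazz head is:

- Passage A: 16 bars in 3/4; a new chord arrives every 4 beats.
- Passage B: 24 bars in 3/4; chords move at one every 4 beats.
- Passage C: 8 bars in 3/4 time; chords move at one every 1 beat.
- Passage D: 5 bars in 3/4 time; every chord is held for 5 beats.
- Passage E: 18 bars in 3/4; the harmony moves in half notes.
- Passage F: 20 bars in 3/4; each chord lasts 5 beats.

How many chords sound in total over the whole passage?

A has 48 beats and chords last 4 each, so 12 chords.
B has 72 beats and chords last 4 each, so 18 chords.
C has 24 beats and chords last 1 each, so 24 chords.
D has 15 beats and chords last 5 each, so 3 chords.
E has 54 beats and chords last 2 each, so 27 chords.
F has 60 beats and chords last 5 each, so 12 chords.
Total: 12 + 18 + 24 + 3 + 27 + 12 = 96.

96 chords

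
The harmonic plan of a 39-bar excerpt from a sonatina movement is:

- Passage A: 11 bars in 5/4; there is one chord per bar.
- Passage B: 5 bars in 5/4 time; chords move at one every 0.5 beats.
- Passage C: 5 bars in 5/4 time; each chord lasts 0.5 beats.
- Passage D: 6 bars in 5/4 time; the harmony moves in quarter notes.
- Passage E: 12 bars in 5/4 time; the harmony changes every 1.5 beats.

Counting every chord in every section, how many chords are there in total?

181 chords

A: 11·5 = 55 beats, 55/5 = 11 chords.
B: 5·5 = 25 beats, 25/0.5 = 50 chords.
C: 5·5 = 25 beats, 25/0.5 = 50 chords.
D: 6·5 = 30 beats, 30/1 = 30 chords.
E: 12·5 = 60 beats, 60/1.5 = 40 chords.
Total: 11 + 50 + 50 + 30 + 40 = 181.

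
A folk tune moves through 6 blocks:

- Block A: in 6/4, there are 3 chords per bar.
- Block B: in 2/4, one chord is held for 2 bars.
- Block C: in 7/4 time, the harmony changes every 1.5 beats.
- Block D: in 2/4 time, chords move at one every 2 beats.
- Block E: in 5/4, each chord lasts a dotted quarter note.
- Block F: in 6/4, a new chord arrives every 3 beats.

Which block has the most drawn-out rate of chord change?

A: 6 beats/bar ÷ 2 beats/chord = 3 chords/bar.
B: 2 beats/bar ÷ 4 beats/chord = 0.5 chords/bar.
C: 7 beats/bar ÷ 1.5 beats/chord = 14/3 chords/bar.
D: 2 beats/bar ÷ 2 beats/chord = 1 chord/bar.
E: 5 beats/bar ÷ 1.5 beats/chord = 10/3 chords/bar.
F: 6 beats/bar ÷ 3 beats/chord = 2 chords/bar.
Slowest is B at 0.5 chords/bar.

Block B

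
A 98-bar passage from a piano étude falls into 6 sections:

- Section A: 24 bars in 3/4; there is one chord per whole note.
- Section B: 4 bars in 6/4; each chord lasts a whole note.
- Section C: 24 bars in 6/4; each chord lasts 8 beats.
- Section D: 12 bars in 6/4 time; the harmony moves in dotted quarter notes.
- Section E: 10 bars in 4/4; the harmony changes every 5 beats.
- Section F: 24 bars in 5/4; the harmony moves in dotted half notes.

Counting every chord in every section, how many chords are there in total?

138 chords

A: 24·3 = 72 beats, 72/4 = 18 chords.
B: 4·6 = 24 beats, 24/4 = 6 chords.
C: 24·6 = 144 beats, 144/8 = 18 chords.
D: 12·6 = 72 beats, 72/1.5 = 48 chords.
E: 10·4 = 40 beats, 40/5 = 8 chords.
F: 24·5 = 120 beats, 120/3 = 40 chords.
Total: 18 + 6 + 18 + 48 + 8 + 40 = 138.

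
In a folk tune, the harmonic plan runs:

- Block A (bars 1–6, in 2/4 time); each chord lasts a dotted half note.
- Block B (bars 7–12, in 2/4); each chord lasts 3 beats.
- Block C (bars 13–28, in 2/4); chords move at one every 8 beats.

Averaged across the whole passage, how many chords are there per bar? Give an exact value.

3/7 chords per bar

A: 6 × 2 = 12 beats ÷ 3 = 4 chords.
B: 6 × 2 = 12 beats ÷ 3 = 4 chords.
C: 16 × 2 = 32 beats ÷ 8 = 4 chords.
Overall: 12 chords over 28 bars → 12/28 = 3/7 chords per bar.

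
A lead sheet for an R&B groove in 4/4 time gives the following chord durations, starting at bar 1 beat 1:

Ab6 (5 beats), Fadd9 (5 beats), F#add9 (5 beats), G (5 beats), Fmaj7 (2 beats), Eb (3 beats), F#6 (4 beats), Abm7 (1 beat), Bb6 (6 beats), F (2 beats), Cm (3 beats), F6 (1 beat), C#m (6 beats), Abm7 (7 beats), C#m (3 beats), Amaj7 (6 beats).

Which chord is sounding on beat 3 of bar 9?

Beat 3 of bar 9 is beat (9−1)×4 + 3 = 35 overall.
Running totals: Ab6 ends at 5, Fadd9 ends at 10, F#add9 ends at 15, G ends at 20, Fmaj7 ends at 22, Eb ends at 25, F#6 ends at 29, Abm7 ends at 30, Bb6 ends at 36.
Beat 35 falls within Bb6.

Bb6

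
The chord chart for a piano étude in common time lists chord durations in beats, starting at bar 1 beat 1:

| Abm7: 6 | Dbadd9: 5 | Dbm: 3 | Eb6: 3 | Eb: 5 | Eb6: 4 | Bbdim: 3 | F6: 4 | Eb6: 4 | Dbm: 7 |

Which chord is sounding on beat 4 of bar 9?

Eb6

Beat 4 of bar 9 is beat (9−1)×4 + 4 = 36 overall.
Running totals: Abm7 ends at 6, Dbadd9 ends at 11, Dbm ends at 14, Eb6 ends at 17, Eb ends at 22, Eb6 ends at 26, Bbdim ends at 29, F6 ends at 33, Eb6 ends at 37.
Beat 36 falls within Eb6.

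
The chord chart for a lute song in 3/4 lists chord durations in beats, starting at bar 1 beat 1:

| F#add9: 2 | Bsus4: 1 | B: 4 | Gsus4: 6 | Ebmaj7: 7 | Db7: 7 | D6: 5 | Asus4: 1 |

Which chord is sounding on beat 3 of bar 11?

Beat 3 of bar 11 is beat (11−1)×3 + 3 = 33 overall.
Running totals: F#add9 ends at 2, Bsus4 ends at 3, B ends at 7, Gsus4 ends at 13, Ebmaj7 ends at 20, Db7 ends at 27, D6 ends at 32, Asus4 ends at 33.
Beat 33 falls within Asus4.

Asus4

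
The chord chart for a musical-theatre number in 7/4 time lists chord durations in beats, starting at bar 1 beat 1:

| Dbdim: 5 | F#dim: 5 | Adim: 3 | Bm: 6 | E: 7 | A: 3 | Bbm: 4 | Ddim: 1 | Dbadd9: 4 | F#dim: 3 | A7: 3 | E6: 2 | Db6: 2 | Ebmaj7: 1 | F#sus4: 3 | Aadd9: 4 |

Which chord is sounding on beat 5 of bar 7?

Beat 5 of bar 7 is beat (7−1)×7 + 5 = 47 overall.
Running totals: Dbdim ends at 5, F#dim ends at 10, Adim ends at 13, Bm ends at 19, E ends at 26, A ends at 29, Bbm ends at 33, Ddim ends at 34, Dbadd9 ends at 38, F#dim ends at 41, A7 ends at 44, E6 ends at 46, Db6 ends at 48.
Beat 47 falls within Db6.

Db6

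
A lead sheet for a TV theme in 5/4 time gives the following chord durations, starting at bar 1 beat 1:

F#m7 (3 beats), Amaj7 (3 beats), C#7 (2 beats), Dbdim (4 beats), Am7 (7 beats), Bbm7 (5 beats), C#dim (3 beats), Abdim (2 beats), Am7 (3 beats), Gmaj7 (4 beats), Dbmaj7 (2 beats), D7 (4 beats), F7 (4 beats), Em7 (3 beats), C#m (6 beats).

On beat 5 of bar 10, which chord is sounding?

Beat 5 of bar 10 is beat (10−1)×5 + 5 = 50 overall.
Running totals: F#m7 ends at 3, Amaj7 ends at 6, C#7 ends at 8, Dbdim ends at 12, Am7 ends at 19, Bbm7 ends at 24, C#dim ends at 27, Abdim ends at 29, Am7 ends at 32, Gmaj7 ends at 36, Dbmaj7 ends at 38, D7 ends at 42, F7 ends at 46, Em7 ends at 49, C#m ends at 55.
Beat 50 falls within C#m.

C#m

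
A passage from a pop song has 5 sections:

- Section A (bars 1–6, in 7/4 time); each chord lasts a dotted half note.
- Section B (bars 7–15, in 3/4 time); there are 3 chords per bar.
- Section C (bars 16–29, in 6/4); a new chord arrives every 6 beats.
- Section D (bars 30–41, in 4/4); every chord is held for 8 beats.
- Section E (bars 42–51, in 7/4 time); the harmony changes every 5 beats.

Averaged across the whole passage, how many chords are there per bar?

25/17 chords per bar

A: 6 bars of 7 beats is 42 beats; at 3 beats each that's 14 chords.
B: 9 bars of 3 beats is 27 beats; at 1 beat each that's 27 chords.
C: 14 bars of 6 beats is 84 beats; at 6 beats each that's 14 chords.
D: 12 bars of 4 beats is 48 beats; at 8 beats each that's 6 chords.
E: 10 bars of 7 beats is 70 beats; at 5 beats each that's 14 chords.
Overall: 75 chords over 51 bars → 75/51 = 25/17 chords per bar.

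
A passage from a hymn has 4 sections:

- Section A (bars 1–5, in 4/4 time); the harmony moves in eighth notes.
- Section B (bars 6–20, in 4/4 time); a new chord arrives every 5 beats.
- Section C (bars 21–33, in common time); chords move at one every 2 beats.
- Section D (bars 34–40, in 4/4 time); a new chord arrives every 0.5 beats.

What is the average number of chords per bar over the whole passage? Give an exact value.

A: 5 × 4 = 20 beats ÷ 0.5 = 40 chords.
B: 15 × 4 = 60 beats ÷ 5 = 12 chords.
C: 13 × 4 = 52 beats ÷ 2 = 26 chords.
D: 7 × 4 = 28 beats ÷ 0.5 = 56 chords.
Overall: 134 chords over 40 bars → 134/40 = 3.35 chords per bar.

3.35 chords per bar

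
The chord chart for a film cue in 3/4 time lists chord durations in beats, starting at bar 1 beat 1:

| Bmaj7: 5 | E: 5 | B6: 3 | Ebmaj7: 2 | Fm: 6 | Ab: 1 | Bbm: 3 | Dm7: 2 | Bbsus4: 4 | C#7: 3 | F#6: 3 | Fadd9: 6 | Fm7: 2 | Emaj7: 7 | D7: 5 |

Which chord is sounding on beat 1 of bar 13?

F#6

Beat 1 of bar 13 is beat (13−1)×3 + 1 = 37 overall.
Running totals: Bmaj7 ends at 5, E ends at 10, B6 ends at 13, Ebmaj7 ends at 15, Fm ends at 21, Ab ends at 22, Bbm ends at 25, Dm7 ends at 27, Bbsus4 ends at 31, C#7 ends at 34, F#6 ends at 37.
Beat 37 falls within F#6.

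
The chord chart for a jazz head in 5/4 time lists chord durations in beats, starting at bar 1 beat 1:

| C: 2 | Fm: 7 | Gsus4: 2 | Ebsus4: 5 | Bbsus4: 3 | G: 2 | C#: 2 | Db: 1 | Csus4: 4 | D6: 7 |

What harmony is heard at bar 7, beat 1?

Beat 1 of bar 7 is beat (7−1)×5 + 1 = 31 overall.
Running totals: C ends at 2, Fm ends at 9, Gsus4 ends at 11, Ebsus4 ends at 16, Bbsus4 ends at 19, G ends at 21, C# ends at 23, Db ends at 24, Csus4 ends at 28, D6 ends at 35.
Beat 31 falls within D6.

D6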